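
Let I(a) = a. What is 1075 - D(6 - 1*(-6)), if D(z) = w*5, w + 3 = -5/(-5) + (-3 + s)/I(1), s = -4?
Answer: 1120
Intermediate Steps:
w = -9 (w = -3 + (-5/(-5) + (-3 - 4)/1) = -3 + (-5*(-⅕) - 7*1) = -3 + (1 - 7) = -3 - 6 = -9)
D(z) = -45 (D(z) = -9*5 = -45)
1075 - D(6 - 1*(-6)) = 1075 - 1*(-45) = 1075 + 45 = 1120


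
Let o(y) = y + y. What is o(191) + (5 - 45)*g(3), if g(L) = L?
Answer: 262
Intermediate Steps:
o(y) = 2*y
o(191) + (5 - 45)*g(3) = 2*191 + (5 - 45)*3 = 382 - 40*3 = 382 - 120 = 262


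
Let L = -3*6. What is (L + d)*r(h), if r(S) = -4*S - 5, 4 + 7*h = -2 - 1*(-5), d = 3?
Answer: 465/7 ≈ 66.429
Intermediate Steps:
h = -⅐ (h = -4/7 + (-2 - 1*(-5))/7 = -4/7 + (-2 + 5)/7 = -4/7 + (⅐)*3 = -4/7 + 3/7 = -⅐ ≈ -0.14286)
r(S) = -5 - 4*S
L = -18
(L + d)*r(h) = (-18 + 3)*(-5 - 4*(-⅐)) = -15*(-5 + 4/7) = -15*(-31/7) = 465/7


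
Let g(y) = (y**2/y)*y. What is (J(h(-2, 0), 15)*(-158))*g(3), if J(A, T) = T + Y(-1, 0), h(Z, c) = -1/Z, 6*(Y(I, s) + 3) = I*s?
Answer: -17064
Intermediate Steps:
Y(I, s) = -3 + I*s/6 (Y(I, s) = -3 + (I*s)/6 = -3 + I*s/6)
g(y) = y**2 (g(y) = y*y = y**2)
J(A, T) = -3 + T (J(A, T) = T + (-3 + (1/6)*(-1)*0) = T + (-3 + 0) = T - 3 = -3 + T)
(J(h(-2, 0), 15)*(-158))*g(3) = ((-3 + 15)*(-158))*3**2 = (12*(-158))*9 = -1896*9 = -17064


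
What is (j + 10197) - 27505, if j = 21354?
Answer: 4046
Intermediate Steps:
(j + 10197) - 27505 = (21354 + 10197) - 27505 = 31551 - 27505 = 4046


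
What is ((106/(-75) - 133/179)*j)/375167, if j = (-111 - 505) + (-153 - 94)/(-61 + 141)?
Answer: 477919041/134309786000 ≈ 0.0035583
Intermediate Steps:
j = -49527/80 (j = -616 - 247/80 = -49527/80 ≈ -619.09)
((106/(-75) - 133/179)*j)/375167 = ((106/(-75) - 133/179)*(-49527/80))/375167 = ((106*(-1/75) - 133*1/179)*(-49527/80))*(1/375167) = ((-106/75 - 133/179)*(-49527/80))*(1/375167) = -28949/13425*(-49527/80)*(1/375167) = (477919041/358000)*(1/375167) = 477919041/134309786000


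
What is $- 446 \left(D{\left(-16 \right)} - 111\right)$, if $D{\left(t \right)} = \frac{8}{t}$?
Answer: $49729$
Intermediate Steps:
$- 446 \left(D{\left(-16 \right)} - 111\right) = - 446 \left(\frac{8}{-16} - 111\right) = - 446 \left(8 \left(- \frac{1}{16}\right) - 111\right) = - 446 \left(- \frac{1}{2} - 111\right) = \left(-446\right) \left(- \frac{223}{2}\right) = 49729$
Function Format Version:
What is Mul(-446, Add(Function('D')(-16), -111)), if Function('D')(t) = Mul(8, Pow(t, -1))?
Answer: 49729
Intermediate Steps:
Mul(-446, Add(Function('D')(-16), -111)) = Mul(-446, Add(Mul(8, Pow(-16, -1)), -111)) = Mul(-446, Add(Mul(8, Rational(-1, 16)), -111)) = Mul(-446, Add(Rational(-1, 2), -111)) = Mul(-446, Rational(-223, 2)) = 49729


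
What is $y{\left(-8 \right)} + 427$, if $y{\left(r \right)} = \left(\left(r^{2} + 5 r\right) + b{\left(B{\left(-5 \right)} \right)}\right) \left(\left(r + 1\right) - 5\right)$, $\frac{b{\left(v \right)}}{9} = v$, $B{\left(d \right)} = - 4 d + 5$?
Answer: $-2561$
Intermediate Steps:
$B{\left(d \right)} = 5 - 4 d$
$b{\left(v \right)} = 9 v$
$y{\left(r \right)} = \left(-4 + r\right) \left(225 + r^{2} + 5 r\right)$ ($y{\left(r \right)} = \left(\left(r^{2} + 5 r\right) + 9 \left(5 - -20\right)\right) \left(\left(r + 1\right) - 5\right) = \left(\left(r^{2} + 5 r\right) + 9 \left(5 + 20\right)\right) \left(\left(1 + r\right) - 5\right) = \left(\left(r^{2} + 5 r\right) + 9 \cdot 25\right) \left(-4 + r\right) = \left(\left(r^{2} + 5 r\right) + 225\right) \left(-4 + r\right) = \left(225 + r^{2} + 5 r\right) \left(-4 + r\right) = \left(-4 + r\right) \left(225 + r^{2} + 5 r\right)$)
$y{\left(-8 \right)} + 427 = \left(-900 + \left(-8\right)^{2} + \left(-8\right)^{3} + 205 \left(-8\right)\right) + 427 = \left(-900 + 64 - 512 - 1640\right) + 427 = -2988 + 427 = -2561$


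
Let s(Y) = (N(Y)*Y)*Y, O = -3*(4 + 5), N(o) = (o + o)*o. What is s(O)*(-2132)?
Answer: -2266064424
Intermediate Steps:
N(o) = 2*o² (N(o) = (2*o)*o = 2*o²)
O = -27 (O = -3*9 = -27)
s(Y) = 2*Y⁴ (s(Y) = ((2*Y²)*Y)*Y = (2*Y³)*Y = 2*Y⁴)
s(O)*(-2132) = (2*(-27)⁴)*(-2132) = (2*531441)*(-2132) = 1062882*(-2132) = -2266064424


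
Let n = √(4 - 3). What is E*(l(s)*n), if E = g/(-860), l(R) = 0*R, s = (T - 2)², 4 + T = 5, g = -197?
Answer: 0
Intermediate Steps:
T = 1 (T = -4 + 5 = 1)
s = 1 (s = (1 - 2)² = (-1)² = 1)
l(R) = 0
E = 197/860 (E = -197/(-860) = -197*(-1/860) = 197/860 ≈ 0.22907)
n = 1 (n = √1 = 1)
E*(l(s)*n) = 197*(0*1)/860 = (197/860)*0 = 0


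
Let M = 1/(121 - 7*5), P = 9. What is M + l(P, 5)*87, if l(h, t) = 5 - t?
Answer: 1/86 ≈ 0.011628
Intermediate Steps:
M = 1/86 (M = 1/(121 - 35) = 1/86 ≈ 0.011628)
M + l(P, 5)*87 = 1/86 + (5 - 1*5)*87 = 1/86 + (5 - 5)*87 = 1/86 + 0*87 = 1/86 + 0 = 1/86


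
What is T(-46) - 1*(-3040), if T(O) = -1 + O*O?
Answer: 5155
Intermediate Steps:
T(O) = -1 + O²
T(-46) - 1*(-3040) = (-1 + (-46)²) - 1*(-3040) = (-1 + 2116) + 3040 = 2115 + 3040 = 5155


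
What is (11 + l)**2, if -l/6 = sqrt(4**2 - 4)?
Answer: 553 - 264*sqrt(3) ≈ 95.739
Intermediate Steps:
l = -12*sqrt(3) (l = -6*sqrt(4**2 - 4) = -6*sqrt(16 - 4) = -12*sqrt(3) ≈ -20.785)
(11 + l)**2 = (11 - 12*sqrt(3))**2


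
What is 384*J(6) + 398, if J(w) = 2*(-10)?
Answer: -7282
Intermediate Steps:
J(w) = -20
384*J(6) + 398 = 384*(-20) + 398 = -7680 + 398 = -7282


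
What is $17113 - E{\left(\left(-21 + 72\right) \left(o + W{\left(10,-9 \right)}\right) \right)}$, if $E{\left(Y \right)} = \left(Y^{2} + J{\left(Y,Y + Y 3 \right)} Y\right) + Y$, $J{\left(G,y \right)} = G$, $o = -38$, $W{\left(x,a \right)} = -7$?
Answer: $-10514642$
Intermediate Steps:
$E{\left(Y \right)} = Y + 2 Y^{2}$ ($E{\left(Y \right)} = \left(Y^{2} + Y Y\right) + Y = \left(Y^{2} + Y^{2}\right) + Y = 2 Y^{2} + Y = Y + 2 Y^{2}$)
$17113 - E{\left(\left(-21 + 72\right) \left(o + W{\left(10,-9 \right)}\right) \right)} = 17113 - \left(-21 + 72\right) \left(-38 - 7\right) \left(1 + 2 \left(-21 + 72\right) \left(-38 - 7\right)\right) = 17113 - 51 \left(-45\right) \left(1 + 2 \cdot 51 \left(-45\right)\right) = 17113 - - 2295 \left(1 + 2 \left(-2295\right)\right) = 17113 - - 2295 \left(1 - 4590\right) = 17113 - \left(-2295\right) \left(-4589\right) = 17113 - 10531755 = -10514642$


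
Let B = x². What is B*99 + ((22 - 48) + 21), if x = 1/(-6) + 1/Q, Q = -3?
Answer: 79/4 ≈ 19.750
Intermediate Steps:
x = -½ (x = 1/(-6) + 1/(-3) = 1*(-⅙) + 1*(-⅓) = -⅙ - ⅓ = -½ ≈ -0.50000)
B = ¼ (B = (-½)² = ¼ ≈ 0.25000)
B*99 + ((22 - 48) + 21) = (¼)*99 + ((22 - 48) + 21) = 99/4 + (-26 + 21) = 99/4 - 5 = 79/4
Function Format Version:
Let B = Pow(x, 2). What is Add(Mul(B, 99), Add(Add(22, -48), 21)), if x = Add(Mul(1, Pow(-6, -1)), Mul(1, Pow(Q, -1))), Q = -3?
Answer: Rational(79, 4) ≈ 19.750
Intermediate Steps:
x = Rational(-1, 2) (x = Add(Mul(1, Pow(-6, -1)), Mul(1, Pow(-3, -1))) = Add(Mul(1, Rational(-1, 6)), Mul(1, Rational(-1, 3))) = Add(Rational(-1, 6), Rational(-1, 3)) = Rational(-1, 2) ≈ -0.50000)
B = Rational(1, 4) (B = Pow(Rational(-1, 2), 2) = Rational(1, 4) ≈ 0.25000)
Add(Mul(B, 99), Add(Add(22, -48), 21)) = Add(Mul(Rational(1, 4), 99), Add(Add(22, -48), 21)) = Add(Rational(99, 4), Add(-26, 21)) = Add(Rational(99, 4), -5) = Rational(79, 4)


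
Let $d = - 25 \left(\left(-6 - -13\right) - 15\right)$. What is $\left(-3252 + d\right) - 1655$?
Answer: $-4707$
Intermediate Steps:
$d = 200$ ($d = - 25 \left(\left(-6 + 13\right) - 15\right) = - 25 \left(7 - 15\right) = \left(-25\right) \left(-8\right) = 200$)
$\left(-3252 + d\right) - 1655 = \left(-3252 + 200\right) - 1655 = -3052 - 1655 = -4707$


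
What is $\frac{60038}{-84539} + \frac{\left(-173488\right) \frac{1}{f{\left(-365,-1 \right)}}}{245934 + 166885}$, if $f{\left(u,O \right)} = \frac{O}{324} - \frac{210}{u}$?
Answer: $- \frac{682354741157134}{472362099143935} \approx -1.4446$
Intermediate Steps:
$f{\left(u,O \right)} = - \frac{210}{u} + \frac{O}{324}$ ($f{\left(u,O \right)} = O \frac{1}{324} - \frac{210}{u} = \frac{O}{324} - \frac{210}{u} = - \frac{210}{u} + \frac{O}{324}$)
$\frac{60038}{-84539} + \frac{\left(-173488\right) \frac{1}{f{\left(-365,-1 \right)}}}{245934 + 166885} = \frac{60038}{-84539} + \frac{\left(-173488\right) \frac{1}{- \frac{210}{-365} + \frac{1}{324} \left(-1\right)}}{245934 + 166885} = 60038 \left(- \frac{1}{84539}\right) + \frac{\left(-173488\right) \frac{1}{\left(-210\right) \left(- \frac{1}{365}\right) - \frac{1}{324}}}{412819} = - \frac{60038}{84539} + - \frac{173488}{\frac{42}{73} - \frac{1}{324}} \cdot \frac{1}{412819} = - \frac{60038}{84539} + - \frac{173488}{\frac{13535}{23652}} \cdot \frac{1}{412819} = - \frac{60038}{84539} + \left(-173488\right) \frac{23652}{13535} \cdot \frac{1}{412819} = - \frac{60038}{84539} - \frac{4103338176}{5587505165} = - \frac{682354741157134}{472362099143935}$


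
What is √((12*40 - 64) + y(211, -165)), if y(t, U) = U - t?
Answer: 2*√10 ≈ 6.3246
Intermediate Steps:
√((12*40 - 64) + y(211, -165)) = √((12*40 - 64) + (-165 - 1*211)) = √((480 - 64) + (-165 - 211)) = √(416 - 376) = √40 = 2*√10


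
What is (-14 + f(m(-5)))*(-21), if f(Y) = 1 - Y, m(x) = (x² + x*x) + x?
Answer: 1218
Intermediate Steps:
m(x) = x + 2*x² (m(x) = (x² + x²) + x = 2*x² + x = x + 2*x²)
(-14 + f(m(-5)))*(-21) = (-14 + (1 - (-5)*(1 + 2*(-5))))*(-21) = (-14 + (1 - (-5)*(1 - 10)))*(-21) = (-14 + (1 - (-5)*(-9)))*(-21) = (-14 + (1 - 1*45))*(-21) = (-14 + (1 - 45))*(-21) = (-14 - 44)*(-21) = -58*(-21) = 1218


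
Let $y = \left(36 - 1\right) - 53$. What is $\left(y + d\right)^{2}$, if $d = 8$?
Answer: $100$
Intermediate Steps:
$y = -18$ ($y = 35 - 53 = -18$)
$\left(y + d\right)^{2} = \left(-18 + 8\right)^{2} = \left(-10\right)^{2} = 100$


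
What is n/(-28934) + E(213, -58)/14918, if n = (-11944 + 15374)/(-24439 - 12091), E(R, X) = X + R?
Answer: 4096995421/394192866509 ≈ 0.010393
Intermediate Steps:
E(R, X) = R + X
n = -343/3653 (n = 3430/(-36530) = 3430*(-1/36530) = -343/3653 ≈ -0.093895)
n/(-28934) + E(213, -58)/14918 = -343/3653/(-28934) + (213 - 58)/14918 = -343/3653*(-1/28934) + 155*(1/14918) = 343/105695902 + 155/14918 = 4096995421/394192866509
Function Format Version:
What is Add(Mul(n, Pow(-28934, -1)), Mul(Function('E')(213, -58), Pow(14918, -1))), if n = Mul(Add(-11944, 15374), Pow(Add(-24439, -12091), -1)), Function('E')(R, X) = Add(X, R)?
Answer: Rational(4096995421, 394192866509) ≈ 0.010393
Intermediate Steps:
Function('E')(R, X) = Add(R, X)
n = Rational(-343, 3653) (n = Mul(3430, Pow(-36530, -1)) = Mul(3430, Rational(-1, 36530)) = Rational(-343, 3653) ≈ -0.093895)
Add(Mul(n, Pow(-28934, -1)), Mul(Function('E')(213, -58), Pow(14918, -1))) = Add(Mul(Rational(-343, 3653), Pow(-28934, -1)), Mul(Add(213, -58), Pow(14918, -1))) = Add(Mul(Rational(-343, 3653), Rational(-1, 28934)), Mul(155, Rational(1, 14918))) = Add(Rational(343, 105695902), Rational(155, 14918)) = Rational(4096995421, 394192866509)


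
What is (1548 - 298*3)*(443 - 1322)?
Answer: -574866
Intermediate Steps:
(1548 - 298*3)*(443 - 1322) = (1548 - 894)*(-879) = 654*(-879) = -574866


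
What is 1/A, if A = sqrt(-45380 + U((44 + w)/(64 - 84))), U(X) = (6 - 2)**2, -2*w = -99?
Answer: -I*sqrt(11341)/22682 ≈ -0.0046951*I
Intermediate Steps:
w = 99/2 (w = -1/2*(-99) = 99/2 ≈ 49.500)
U(X) = 16 (U(X) = 4**2 = 16)
A = 2*I*sqrt(11341) (A = sqrt(-45380 + 16) = sqrt(-45364) = 2*I*sqrt(11341) ≈ 212.99*I)
1/A = 1/(2*I*sqrt(11341)) = -I*sqrt(11341)/22682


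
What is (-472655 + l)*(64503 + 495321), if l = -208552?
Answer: -381356027568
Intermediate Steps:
(-472655 + l)*(64503 + 495321) = (-472655 - 208552)*(64503 + 495321) = -681207*559824 = -381356027568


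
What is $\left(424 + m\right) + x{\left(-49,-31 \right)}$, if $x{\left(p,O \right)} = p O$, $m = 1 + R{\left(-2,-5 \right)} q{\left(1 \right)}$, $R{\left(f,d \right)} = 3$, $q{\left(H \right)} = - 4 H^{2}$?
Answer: $1932$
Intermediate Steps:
$m = -11$ ($m = 1 + 3 \left(- 4 \cdot 1^{2}\right) = 1 + 3 \left(\left(-4\right) 1\right) = 1 + 3 \left(-4\right) = 1 - 12 = -11$)
$x{\left(p,O \right)} = O p$
$\left(424 + m\right) + x{\left(-49,-31 \right)} = \left(424 - 11\right) - -1519 = 413 + 1519 = 1932$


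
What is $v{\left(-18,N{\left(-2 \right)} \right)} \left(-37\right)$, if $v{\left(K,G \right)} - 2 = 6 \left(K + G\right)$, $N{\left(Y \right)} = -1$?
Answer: $4144$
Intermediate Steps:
$v{\left(K,G \right)} = 2 + 6 G + 6 K$ ($v{\left(K,G \right)} = 2 + 6 \left(K + G\right) = 2 + 6 \left(G + K\right) = 2 + \left(6 G + 6 K\right) = 2 + 6 G + 6 K$)
$v{\left(-18,N{\left(-2 \right)} \right)} \left(-37\right) = \left(2 + 6 \left(-1\right) + 6 \left(-18\right)\right) \left(-37\right) = \left(2 - 6 - 108\right) \left(-37\right) = \left(-112\right) \left(-37\right) = 4144$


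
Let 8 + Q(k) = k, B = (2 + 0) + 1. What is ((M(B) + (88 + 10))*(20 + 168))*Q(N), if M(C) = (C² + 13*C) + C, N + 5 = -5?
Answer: -504216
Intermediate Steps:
B = 3 (B = 2 + 1 = 3)
N = -10 (N = -5 - 5 = -10)
Q(k) = -8 + k
M(C) = C² + 14*C
((M(B) + (88 + 10))*(20 + 168))*Q(N) = ((3*(14 + 3) + (88 + 10))*(20 + 168))*(-8 - 10) = ((3*17 + 98)*188)*(-18) = ((51 + 98)*188)*(-18) = (149*188)*(-18) = 28012*(-18) = -504216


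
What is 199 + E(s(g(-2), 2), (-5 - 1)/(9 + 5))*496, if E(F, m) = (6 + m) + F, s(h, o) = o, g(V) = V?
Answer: 27681/7 ≈ 3954.4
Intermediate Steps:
E(F, m) = 6 + F + m
199 + E(s(g(-2), 2), (-5 - 1)/(9 + 5))*496 = 199 + (6 + 2 + (-5 - 1)/(9 + 5))*496 = 199 + (6 + 2 - 6/14)*496 = 199 + (6 + 2 - 6*1/14)*496 = 199 + (6 + 2 - 3/7)*496 = 199 + (53/7)*496 = 199 + 26288/7 = 27681/7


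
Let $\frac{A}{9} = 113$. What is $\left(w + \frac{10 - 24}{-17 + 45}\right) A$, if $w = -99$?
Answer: $- \frac{202383}{2} \approx -1.0119 \cdot 10^{5}$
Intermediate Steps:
$A = 1017$ ($A = 9 \cdot 113 = 1017$)
$\left(w + \frac{10 - 24}{-17 + 45}\right) A = \left(-99 + \frac{10 - 24}{-17 + 45}\right) 1017 = \left(-99 - \frac{14}{28}\right) 1017 = \left(-99 - \frac{1}{2}\right) 1017 = \left(- \frac{199}{2}\right) 1017 = - \frac{202383}{2}$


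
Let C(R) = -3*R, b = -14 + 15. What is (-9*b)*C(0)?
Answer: 0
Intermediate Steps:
b = 1
(-9*b)*C(0) = (-9*1)*(-3*0) = -9*0 = 0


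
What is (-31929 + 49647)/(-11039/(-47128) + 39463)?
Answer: 278337968/619941101 ≈ 0.44897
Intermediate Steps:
(-31929 + 49647)/(-11039/(-47128) + 39463) = 17718/(-11039*(-1/47128) + 39463) = 17718/(11039/47128 + 39463) = 17718/(1859823303/47128) = 17718*(47128/1859823303) = 278337968/619941101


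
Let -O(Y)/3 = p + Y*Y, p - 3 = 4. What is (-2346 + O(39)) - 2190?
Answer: -9120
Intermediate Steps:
p = 7 (p = 3 + 4 = 7)
O(Y) = -21 - 3*Y² (O(Y) = -3*(7 + Y*Y) = -3*(7 + Y²) = -21 - 3*Y²)
(-2346 + O(39)) - 2190 = (-2346 + (-21 - 3*39²)) - 2190 = (-2346 + (-21 - 3*1521)) - 2190 = (-2346 + (-21 - 4563)) - 2190 = (-2346 - 4584) - 2190 = -6930 - 2190 = -9120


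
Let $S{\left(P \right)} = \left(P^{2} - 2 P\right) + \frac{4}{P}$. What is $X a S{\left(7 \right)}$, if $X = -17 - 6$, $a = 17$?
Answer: $- \frac{97359}{7} \approx -13908.0$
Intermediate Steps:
$X = -23$
$S{\left(P \right)} = P^{2} - 2 P + \frac{4}{P}$
$X a S{\left(7 \right)} = \left(-23\right) 17 \frac{4 + 7^{2} \left(-2 + 7\right)}{7} = - 391 \frac{4 + 49 \cdot 5}{7} = - 391 \frac{4 + 245}{7} = - 391 \cdot \frac{1}{7} \cdot 249 = \left(-391\right) \frac{249}{7} = - \frac{97359}{7}$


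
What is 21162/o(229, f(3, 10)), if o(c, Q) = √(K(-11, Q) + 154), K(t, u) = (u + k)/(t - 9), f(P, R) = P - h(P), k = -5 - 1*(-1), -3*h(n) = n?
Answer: 10581*√154/77 ≈ 1705.3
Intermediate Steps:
h(n) = -n/3
k = -4 (k = -5 + 1 = -4)
f(P, R) = 4*P/3 (f(P, R) = P - (-1)*P/3 = P + P/3 = 4*P/3)
K(t, u) = (-4 + u)/(-9 + t) (K(t, u) = (u - 4)/(t - 9) = (-4 + u)/(-9 + t))
o(c, Q) = √(771/5 - Q/20) (o(c, Q) = √((-4 + Q)/(-9 - 11) + 154) = √((-4 + Q)/(-20) + 154) = √(-(-4 + Q)/20 + 154) = √((⅕ - Q/20) + 154) = √(771/5 - Q/20))
21162/o(229, f(3, 10)) = 21162/((√(15420 - 20*3/3)/10)) = 21162/((√(15420 - 5*4)/10)) = 21162/((√(15420 - 20)/10)) = 21162/((√15400/10)) = 21162/(((10*√154)/10)) = 21162/(√154) = 21162*(√154/154) = 10581*√154/77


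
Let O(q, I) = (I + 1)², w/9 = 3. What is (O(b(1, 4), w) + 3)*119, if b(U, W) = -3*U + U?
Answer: 93653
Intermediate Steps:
w = 27 (w = 9*3 = 27)
b(U, W) = -2*U
O(q, I) = (1 + I)²
(O(b(1, 4), w) + 3)*119 = ((1 + 27)² + 3)*119 = (28² + 3)*119 = (784 + 3)*119 = 787*119 = 93653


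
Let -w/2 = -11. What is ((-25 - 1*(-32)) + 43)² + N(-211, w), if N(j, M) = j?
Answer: 2289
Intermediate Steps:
w = 22 (w = -2*(-11) = 22)
((-25 - 1*(-32)) + 43)² + N(-211, w) = ((-25 - 1*(-32)) + 43)² - 211 = ((-25 + 32) + 43)² - 211 = (7 + 43)² - 211 = 50² - 211 = 2500 - 211 = 2289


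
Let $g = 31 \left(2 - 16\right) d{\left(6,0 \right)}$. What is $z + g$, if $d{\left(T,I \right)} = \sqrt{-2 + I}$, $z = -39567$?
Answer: $-39567 - 434 i \sqrt{2} \approx -39567.0 - 613.77 i$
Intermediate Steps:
$g = - 434 i \sqrt{2}$ ($g = 31 \left(2 - 16\right) \sqrt{-2 + 0} = 31 \left(-14\right) \sqrt{-2} = - 434 i \sqrt{2} \approx - 613.77 i$)
$z + g = -39567 - 434 i \sqrt{2}$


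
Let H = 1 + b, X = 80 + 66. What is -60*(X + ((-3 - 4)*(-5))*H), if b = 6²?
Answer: -86460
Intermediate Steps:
b = 36
X = 146
H = 37 (H = 1 + 36 = 37)
-60*(X + ((-3 - 4)*(-5))*H) = -60*(146 + ((-3 - 4)*(-5))*37) = -60*(146 - 7*(-5)*37) = -60*(146 + 35*37) = -60*(146 + 1295) = -60*1441 = -86460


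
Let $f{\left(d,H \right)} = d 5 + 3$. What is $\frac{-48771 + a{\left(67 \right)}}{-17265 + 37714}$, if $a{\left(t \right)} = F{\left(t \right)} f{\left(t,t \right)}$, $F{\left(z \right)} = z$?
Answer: $- \frac{2375}{1859} \approx -1.2776$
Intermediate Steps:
$f{\left(d,H \right)} = 3 + 5 d$ ($f{\left(d,H \right)} = 5 d + 3 = 3 + 5 d$)
$a{\left(t \right)} = t \left(3 + 5 t\right)$
$\frac{-48771 + a{\left(67 \right)}}{-17265 + 37714} = \frac{-48771 + 67 \left(3 + 5 \cdot 67\right)}{-17265 + 37714} = \frac{-48771 + 67 \left(3 + 335\right)}{20449} = \left(-48771 + 67 \cdot 338\right) \frac{1}{20449} = \left(-48771 + 22646\right) \frac{1}{20449} = \left(-26125\right) \frac{1}{20449} = - \frac{2375}{1859}$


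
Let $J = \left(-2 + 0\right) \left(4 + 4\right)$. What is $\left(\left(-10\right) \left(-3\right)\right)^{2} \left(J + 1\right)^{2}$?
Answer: $202500$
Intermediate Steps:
$J = -16$ ($J = \left(-2\right) 8 = -16$)
$\left(\left(-10\right) \left(-3\right)\right)^{2} \left(J + 1\right)^{2} = \left(\left(-10\right) \left(-3\right)\right)^{2} \left(-16 + 1\right)^{2} = 30^{2} \left(-15\right)^{2} = 900 \cdot 225 = 202500$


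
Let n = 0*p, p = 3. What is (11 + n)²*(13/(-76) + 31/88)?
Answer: 3333/152 ≈ 21.928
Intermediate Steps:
n = 0 (n = 0*3 = 0)
(11 + n)²*(13/(-76) + 31/88) = (11 + 0)²*(13/(-76) + 31/88) = 11²*(13*(-1/76) + 31*(1/88)) = 121*(-13/76 + 31/88) = 121*(303/1672) = 3333/152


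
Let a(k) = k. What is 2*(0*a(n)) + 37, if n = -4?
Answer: 37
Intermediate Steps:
2*(0*a(n)) + 37 = 2*(0*(-4)) + 37 = 2*0 + 37 = 0 + 37 = 37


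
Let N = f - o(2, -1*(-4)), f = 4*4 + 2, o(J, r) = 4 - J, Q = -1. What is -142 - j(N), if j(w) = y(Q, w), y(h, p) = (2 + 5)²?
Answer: -191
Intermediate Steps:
f = 18 (f = 16 + 2 = 18)
y(h, p) = 49 (y(h, p) = 7² = 49)
N = 16 (N = 18 - (4 - 1*2) = 18 - (4 - 2) = 18 - 1*2 = 18 - 2 = 16)
j(w) = 49
-142 - j(N) = -142 - 1*49 = -142 - 49 = -191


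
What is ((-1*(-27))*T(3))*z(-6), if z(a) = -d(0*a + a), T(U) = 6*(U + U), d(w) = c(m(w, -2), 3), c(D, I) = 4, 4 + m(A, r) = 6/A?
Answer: -3888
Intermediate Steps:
m(A, r) = -4 + 6/A
d(w) = 4
T(U) = 12*U (T(U) = 6*(2*U) = 12*U)
z(a) = -4 (z(a) = -1*4 = -4)
((-1*(-27))*T(3))*z(-6) = ((-1*(-27))*(12*3))*(-4) = (27*36)*(-4) = 972*(-4) = -3888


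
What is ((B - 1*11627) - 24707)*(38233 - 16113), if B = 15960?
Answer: -450672880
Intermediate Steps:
((B - 1*11627) - 24707)*(38233 - 16113) = ((15960 - 1*11627) - 24707)*(38233 - 16113) = ((15960 - 11627) - 24707)*22120 = (4333 - 24707)*22120 = -20374*22120 = -450672880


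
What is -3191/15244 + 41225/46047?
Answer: 481497923/701940468 ≈ 0.68595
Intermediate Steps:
-3191/15244 + 41225/46047 = 481497923/701940468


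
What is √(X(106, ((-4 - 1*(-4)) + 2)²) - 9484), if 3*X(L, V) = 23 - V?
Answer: I*√85299/3 ≈ 97.353*I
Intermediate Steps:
X(L, V) = 23/3 - V/3 (X(L, V) = (23 - V)/3 = 23/3 - V/3)
√(X(106, ((-4 - 1*(-4)) + 2)²) - 9484) = √((23/3 - ((-4 - 1*(-4)) + 2)²/3) - 9484) = √((23/3 - ((-4 + 4) + 2)²/3) - 9484) = √((23/3 - (0 + 2)²/3) - 9484) = √((23/3 - ⅓*2²) - 9484) = √((23/3 - ⅓*4) - 9484) = √((23/3 - 4/3) - 9484) = √(19/3 - 9484) = √(-28433/3) = I*√85299/3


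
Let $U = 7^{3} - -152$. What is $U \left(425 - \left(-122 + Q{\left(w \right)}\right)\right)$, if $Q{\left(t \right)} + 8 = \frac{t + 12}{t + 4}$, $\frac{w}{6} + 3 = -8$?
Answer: $\frac{8503110}{31} \approx 2.7429 \cdot 10^{5}$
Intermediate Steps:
$w = -66$ ($w = -18 + 6 \left(-8\right) = -18 - 48 = -66$)
$Q{\left(t \right)} = -8 + \frac{12 + t}{4 + t}$ ($Q{\left(t \right)} = -8 + \frac{t + 12}{t + 4} = -8 + \frac{12 + t}{4 + t}$)
$U = 495$ ($U = 343 + 152 = 495$)
$U \left(425 - \left(-122 + Q{\left(w \right)}\right)\right) = 495 \left(425 + \left(122 - \frac{-20 - -462}{4 - 66}\right)\right) = 495 \left(425 + \left(122 - \frac{-20 + 462}{-62}\right)\right) = 495 \left(425 + \left(122 - \left(- \frac{1}{62}\right) 442\right)\right) = 495 \left(425 + \left(122 - - \frac{221}{31}\right)\right) = 495 \left(425 + \left(122 + \frac{221}{31}\right)\right) = 495 \left(425 + \frac{4003}{31}\right) = 495 \cdot \frac{17178}{31} = \frac{8503110}{31}$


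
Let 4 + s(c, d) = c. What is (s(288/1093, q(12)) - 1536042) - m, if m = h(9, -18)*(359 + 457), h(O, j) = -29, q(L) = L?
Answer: -1653033238/1093 ≈ -1.5124e+6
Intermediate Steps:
s(c, d) = -4 + c
m = -23664 (m = -29*(359 + 457) = -29*816 = -23664)
(s(288/1093, q(12)) - 1536042) - m = ((-4 + 288/1093) - 1536042) - 1*(-23664) = ((-4 + 288*(1/1093)) - 1536042) + 23664 = ((-4 + 288/1093) - 1536042) + 23664 = (-4084/1093 - 1536042) + 23664 = -1678897990/1093 + 23664 = -1653033238/1093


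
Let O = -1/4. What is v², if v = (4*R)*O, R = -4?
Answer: 16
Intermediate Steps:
O = -¼ (O = -1*¼ = -¼ ≈ -0.25000)
v = 4 (v = (4*(-4))*(-¼) = -16*(-¼) = 4)
v² = 4² = 16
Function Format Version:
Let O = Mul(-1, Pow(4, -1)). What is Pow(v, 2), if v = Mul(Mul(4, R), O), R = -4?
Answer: 16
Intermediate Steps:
O = Rational(-1, 4) (O = Mul(-1, Rational(1, 4)) = Rational(-1, 4) ≈ -0.25000)
v = 4 (v = Mul(Mul(4, -4), Rational(-1, 4)) = Mul(-16, Rational(-1, 4)) = 4)
Pow(v, 2) = Pow(4, 2) = 16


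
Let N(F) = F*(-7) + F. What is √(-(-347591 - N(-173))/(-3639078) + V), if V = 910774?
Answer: 119*√94636108836746/1213026 ≈ 954.34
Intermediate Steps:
N(F) = -6*F (N(F) = -7*F + F = -6*F)
√(-(-347591 - N(-173))/(-3639078) + V) = √(-(-347591 - (-6)*(-173))/(-3639078) + 910774) = √(-(-347591 - 1*1038)*(-1/3639078) + 910774) = √(-(-347591 - 1038)*(-1/3639078) + 910774) = √(-1*(-348629)*(-1/3639078) + 910774) = √(348629*(-1/3639078) + 910774) = √(-348629/3639078 + 910774) = √(3314377277743/3639078) = 119*√94636108836746/1213026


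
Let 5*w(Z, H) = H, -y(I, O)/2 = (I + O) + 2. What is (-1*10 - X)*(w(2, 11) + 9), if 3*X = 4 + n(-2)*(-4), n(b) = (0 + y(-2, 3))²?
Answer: 1232/3 ≈ 410.67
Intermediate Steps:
y(I, O) = -4 - 2*I - 2*O (y(I, O) = -2*((I + O) + 2) = -2*(2 + I + O) = -4 - 2*I - 2*O)
w(Z, H) = H/5
n(b) = 36 (n(b) = (0 + (-4 - 2*(-2) - 2*3))² = (0 + (-4 + 4 - 6))² = (0 - 6)² = (-6)² = 36)
X = -140/3 (X = (4 + 36*(-4))/3 = (4 - 144)/3 = (⅓)*(-140) = -140/3 ≈ -46.667)
(-1*10 - X)*(w(2, 11) + 9) = (-1*10 - 1*(-140/3))*((⅕)*11 + 9) = (-10 + 140/3)*(11/5 + 9) = (110/3)*(56/5) = 1232/3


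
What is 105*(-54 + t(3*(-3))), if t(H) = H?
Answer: -6615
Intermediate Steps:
105*(-54 + t(3*(-3))) = 105*(-54 + 3*(-3)) = 105*(-54 - 9) = 105*(-63) = -6615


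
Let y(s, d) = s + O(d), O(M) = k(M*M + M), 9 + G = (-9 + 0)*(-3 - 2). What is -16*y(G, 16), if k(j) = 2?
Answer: -608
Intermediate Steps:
G = 36 (G = -9 + (-9 + 0)*(-3 - 2) = -9 - 9*(-5) = -9 + 45 = 36)
O(M) = 2
y(s, d) = 2 + s (y(s, d) = s + 2 = 2 + s)
-16*y(G, 16) = -16*(2 + 36) = -16*38 = -608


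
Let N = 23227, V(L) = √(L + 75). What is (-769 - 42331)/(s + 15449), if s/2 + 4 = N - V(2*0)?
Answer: -106706980/153239629 - 17240*√3/153239629 ≈ -0.69654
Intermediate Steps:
V(L) = √(75 + L)
s = 46446 - 10*√3 (s = -8 + 2*(23227 - √(75 + 2*0)) = -8 + 2*(23227 - √(75 + 0)) = -8 + 2*(23227 - √75) = -8 + 2*(23227 - 5*√3) = -8 + (46454 - 10*√3) = 46446 - 10*√3 ≈ 46429.)
(-769 - 42331)/(s + 15449) = (-769 - 42331)/((46446 - 10*√3) + 15449) = -43100/(61895 - 10*√3)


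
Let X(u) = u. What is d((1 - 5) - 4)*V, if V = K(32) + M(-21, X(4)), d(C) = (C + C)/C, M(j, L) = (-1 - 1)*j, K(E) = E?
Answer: 148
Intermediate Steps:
M(j, L) = -2*j
d(C) = 2 (d(C) = (2*C)/C = 2)
V = 74 (V = 32 - 2*(-21) = 32 + 42 = 74)
d((1 - 5) - 4)*V = 2*74 = 148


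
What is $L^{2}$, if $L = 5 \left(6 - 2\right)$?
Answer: $400$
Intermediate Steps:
$L = 20$ ($L = 5 \cdot 4 = 20$)
$L^{2} = 20^{2} = 400$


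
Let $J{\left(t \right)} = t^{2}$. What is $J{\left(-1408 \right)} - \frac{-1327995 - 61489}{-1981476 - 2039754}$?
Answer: $\frac{3985971160618}{2010615} \approx 1.9825 \cdot 10^{6}$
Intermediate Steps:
$J{\left(-1408 \right)} - \frac{-1327995 - 61489}{-1981476 - 2039754} = \left(-1408\right)^{2} - \frac{-1327995 - 61489}{-1981476 - 2039754} = 1982464 - - \frac{1389484}{-4021230} = 1982464 - \left(-1389484\right) \left(- \frac{1}{4021230}\right) = 1982464 - \frac{694742}{2010615} = \frac{3985971160618}{2010615}$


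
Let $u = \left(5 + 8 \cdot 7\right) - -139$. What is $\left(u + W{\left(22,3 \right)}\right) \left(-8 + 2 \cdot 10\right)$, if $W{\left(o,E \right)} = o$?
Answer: $2664$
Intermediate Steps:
$u = 200$ ($u = \left(5 + 56\right) + 139 = 61 + 139 = 200$)
$\left(u + W{\left(22,3 \right)}\right) \left(-8 + 2 \cdot 10\right) = \left(200 + 22\right) \left(-8 + 2 \cdot 10\right) = 222 \left(-8 + 20\right) = 222 \cdot 12 = 2664$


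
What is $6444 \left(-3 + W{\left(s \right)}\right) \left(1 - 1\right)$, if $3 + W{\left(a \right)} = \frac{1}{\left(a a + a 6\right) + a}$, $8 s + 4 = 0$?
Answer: $0$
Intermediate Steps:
$s = - \frac{1}{2}$ ($s = - \frac{1}{2} + \frac{1}{8} \cdot 0 = - \frac{1}{2} + 0 = - \frac{1}{2} \approx -0.5$)
$W{\left(a \right)} = -3 + \frac{1}{a^{2} + 7 a}$ ($W{\left(a \right)} = -3 + \frac{1}{\left(a a + a 6\right) + a} = -3 + \frac{1}{\left(a^{2} + 6 a\right) + a} = -3 + \frac{1}{a^{2} + 7 a}$)
$6444 \left(-3 + W{\left(s \right)}\right) \left(1 - 1\right) = 6444 \left(-3 + \frac{1 - - \frac{21}{2} - 3 \left(- \frac{1}{2}\right)^{2}}{\left(- \frac{1}{2}\right) \left(7 - \frac{1}{2}\right)}\right) \left(1 - 1\right) = 6444 \left(-3 - \frac{2 \left(1 + \frac{21}{2} - \frac{3}{4}\right)}{\frac{13}{2}}\right) 0 = 6444 \left(-3 - \frac{4 \left(1 + \frac{21}{2} - \frac{3}{4}\right)}{13}\right) 0 = 6444 \left(-3 - \frac{4}{13} \cdot \frac{43}{4}\right) 0 = 6444 \left(-3 - \frac{43}{13}\right) 0 = 6444 \left(\left(- \frac{82}{13}\right) 0\right) = 6444 \cdot 0 = 0$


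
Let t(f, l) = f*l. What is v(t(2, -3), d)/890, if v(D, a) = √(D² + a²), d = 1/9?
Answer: √2917/8010 ≈ 0.0067427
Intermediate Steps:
d = ⅑ ≈ 0.11111
v(t(2, -3), d)/890 = √((2*(-3))² + (⅑)²)/890 = √((-6)² + 1/81)*(1/890) = √(36 + 1/81)*(1/890) = √(2917/81)*(1/890) = (√2917/9)*(1/890) = √2917/8010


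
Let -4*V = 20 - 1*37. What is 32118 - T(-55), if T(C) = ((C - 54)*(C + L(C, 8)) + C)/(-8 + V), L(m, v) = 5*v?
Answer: 97618/3 ≈ 32539.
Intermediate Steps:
V = 17/4 (V = -(20 - 1*37)/4 = -(20 - 37)/4 = -¼*(-17) = 17/4 ≈ 4.2500)
T(C) = -4*C/15 - 4*(-54 + C)*(40 + C)/15 (T(C) = ((C - 54)*(C + 5*8) + C)/(-8 + 17/4) = ((-54 + C)*(C + 40) + C)/(-15/4) = ((-54 + C)*(40 + C) + C)*(-4/15) = (C + (-54 + C)*(40 + C))*(-4/15) = -4*C/15 - 4*(-54 + C)*(40 + C)/15)
32118 - T(-55) = 32118 - (576 - 4/15*(-55)² + (52/15)*(-55)) = 32118 - (576 - 4/15*3025 - 572/3) = 32118 - (576 - 2420/3 - 572/3) = 32118 - 1*(-1264/3) = 32118 + 1264/3 = 97618/3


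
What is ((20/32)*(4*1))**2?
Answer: 25/4 ≈ 6.2500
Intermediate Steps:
((20/32)*(4*1))**2 = ((20*(1/32))*4)**2 = ((5/8)*4)**2 = (5/2)**2 = 25/4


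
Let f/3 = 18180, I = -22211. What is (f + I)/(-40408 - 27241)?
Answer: -32329/67649 ≈ -0.47789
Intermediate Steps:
f = 54540 (f = 3*18180 = 54540)
(f + I)/(-40408 - 27241) = (54540 - 22211)/(-40408 - 27241) = 32329/(-67649) = 32329*(-1/67649) = -32329/67649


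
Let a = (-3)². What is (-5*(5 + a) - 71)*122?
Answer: -17202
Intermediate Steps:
a = 9
(-5*(5 + a) - 71)*122 = (-5*(5 + 9) - 71)*122 = (-5*14 - 71)*122 = (-70 - 71)*122 = -141*122 = -17202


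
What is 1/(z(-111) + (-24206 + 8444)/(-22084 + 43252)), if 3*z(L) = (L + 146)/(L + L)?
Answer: -130536/104059 ≈ -1.2544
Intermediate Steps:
z(L) = (146 + L)/(6*L) (z(L) = ((L + 146)/(L + L))/3 = ((146 + L)/((2*L)))/3 = ((146 + L)*(1/(2*L)))/3 = ((146 + L)/(2*L))/3 = (146 + L)/(6*L))
1/(z(-111) + (-24206 + 8444)/(-22084 + 43252)) = 1/((⅙)*(146 - 111)/(-111) + (-24206 + 8444)/(-22084 + 43252)) = 1/((⅙)*(-1/111)*35 - 15762/21168) = 1/(-35/666 - 15762*1/21168) = 1/(-35/666 - 2627/3528) = 1/(-104059/130536) = -130536/104059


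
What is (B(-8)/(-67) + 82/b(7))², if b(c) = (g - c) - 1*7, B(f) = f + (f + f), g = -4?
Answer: 6405961/363609 ≈ 17.618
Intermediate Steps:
B(f) = 3*f (B(f) = f + 2*f = 3*f)
b(c) = -11 - c (b(c) = (-4 - c) - 1*7 = (-4 - c) - 7 = -11 - c)
(B(-8)/(-67) + 82/b(7))² = ((3*(-8))/(-67) + 82/(-11 - 1*7))² = (-24*(-1/67) + 82/(-11 - 7))² = (24/67 + 82/(-18))² = (24/67 + 82*(-1/18))² = (24/67 - 41/9)² = (-2531/603)² = 6405961/363609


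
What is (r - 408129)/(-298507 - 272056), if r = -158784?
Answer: 566913/570563 ≈ 0.99360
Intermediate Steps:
(r - 408129)/(-298507 - 272056) = (-158784 - 408129)/(-298507 - 272056) = -566913/(-570563) = -566913*(-1/570563) = 566913/570563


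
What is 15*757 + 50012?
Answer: 61367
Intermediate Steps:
15*757 + 50012 = 11355 + 50012 = 61367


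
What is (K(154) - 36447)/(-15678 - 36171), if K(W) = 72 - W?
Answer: 36529/51849 ≈ 0.70453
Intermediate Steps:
(K(154) - 36447)/(-15678 - 36171) = ((72 - 1*154) - 36447)/(-15678 - 36171) = ((72 - 154) - 36447)/(-51849) = (-82 - 36447)*(-1/51849) = -36529*(-1/51849) = 36529/51849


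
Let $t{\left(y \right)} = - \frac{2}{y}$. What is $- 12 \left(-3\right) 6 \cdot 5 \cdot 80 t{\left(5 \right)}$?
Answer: $-34560$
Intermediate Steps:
$- 12 \left(-3\right) 6 \cdot 5 \cdot 80 t{\left(5 \right)} = - 12 \left(-3\right) 6 \cdot 5 \cdot 80 \left(- \frac{2}{5}\right) = - 12 \left(\left(-18\right) 5\right) 80 \left(\left(-2\right) \frac{1}{5}\right) = \left(-12\right) \left(-90\right) 80 \left(- \frac{2}{5}\right) = 1080 \cdot 80 \left(- \frac{2}{5}\right) = 86400 \left(- \frac{2}{5}\right) = -34560$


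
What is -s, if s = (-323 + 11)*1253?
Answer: 390936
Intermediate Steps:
s = -390936 (s = -312*1253 = -390936)
-s = -1*(-390936) = 390936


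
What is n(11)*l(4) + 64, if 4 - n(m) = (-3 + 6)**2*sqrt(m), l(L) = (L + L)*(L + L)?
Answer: 320 - 576*sqrt(11) ≈ -1590.4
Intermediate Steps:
l(L) = 4*L**2 (l(L) = (2*L)*(2*L) = 4*L**2)
n(m) = 4 - 9*sqrt(m) (n(m) = 4 - (-3 + 6)**2*sqrt(m) = 4 - 3**2*sqrt(m) = 4 - 9*sqrt(m))
n(11)*l(4) + 64 = (4 - 9*sqrt(11))*(4*4**2) + 64 = (4 - 9*sqrt(11))*(4*16) + 64 = (4 - 9*sqrt(11))*64 + 64 = (256 - 576*sqrt(11)) + 64 = 320 - 576*sqrt(11)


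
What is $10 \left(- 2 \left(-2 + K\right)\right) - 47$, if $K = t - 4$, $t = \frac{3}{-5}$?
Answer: $85$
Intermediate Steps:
$t = - \frac{3}{5}$ ($t = 3 \left(- \frac{1}{5}\right) = - \frac{3}{5} \approx -0.6$)
$K = - \frac{23}{5}$ ($K = - \frac{3}{5} - 4 = - \frac{23}{5} \approx -4.6$)
$10 \left(- 2 \left(-2 + K\right)\right) - 47 = 10 \left(- 2 \left(-2 - \frac{23}{5}\right)\right) - 47 = 10 \left(\left(-2\right) \left(- \frac{33}{5}\right)\right) - 47 = 10 \cdot \frac{66}{5} - 47 = 132 - 47 = 85$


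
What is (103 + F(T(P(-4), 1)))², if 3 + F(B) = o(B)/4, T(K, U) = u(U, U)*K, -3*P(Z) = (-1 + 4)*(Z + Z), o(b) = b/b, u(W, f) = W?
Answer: 160801/16 ≈ 10050.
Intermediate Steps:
o(b) = 1
P(Z) = -2*Z (P(Z) = -(-1 + 4)*(Z + Z)/3 = -2*Z)
T(K, U) = K*U (T(K, U) = U*K = K*U)
F(B) = -11/4 (F(B) = -3 + 1/4 = -3 + 1*(¼) = -3 + ¼ = -11/4)
(103 + F(T(P(-4), 1)))² = (103 - 11/4)² = (401/4)² = 160801/16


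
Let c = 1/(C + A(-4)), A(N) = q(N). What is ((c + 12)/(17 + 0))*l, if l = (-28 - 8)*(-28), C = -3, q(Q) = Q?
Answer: 11952/17 ≈ 703.06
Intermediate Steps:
A(N) = N
l = 1008 (l = -36*(-28) = 1008)
c = -⅐ (c = 1/(-3 - 4) = 1/(-7) = -⅐ ≈ -0.14286)
((c + 12)/(17 + 0))*l = ((-⅐ + 12)/(17 + 0))*1008 = ((83/7)/17)*1008 = ((83/7)*(1/17))*1008 = (83/119)*1008 = 11952/17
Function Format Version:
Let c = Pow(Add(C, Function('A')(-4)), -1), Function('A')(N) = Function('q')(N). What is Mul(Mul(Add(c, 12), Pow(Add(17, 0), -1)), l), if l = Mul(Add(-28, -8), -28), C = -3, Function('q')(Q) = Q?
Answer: Rational(11952, 17) ≈ 703.06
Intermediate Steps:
Function('A')(N) = N
l = 1008 (l = Mul(-36, -28) = 1008)
c = Rational(-1, 7) (c = Pow(Add(-3, -4), -1) = Pow(-7, -1) = Rational(-1, 7) ≈ -0.14286)
Mul(Mul(Add(c, 12), Pow(Add(17, 0), -1)), l) = Mul(Mul(Add(Rational(-1, 7), 12), Pow(Add(17, 0), -1)), 1008) = Mul(Mul(Rational(83, 7), Pow(17, -1)), 1008) = Mul(Mul(Rational(83, 7), Rational(1, 17)), 1008) = Mul(Rational(83, 119), 1008) = Rational(11952, 17)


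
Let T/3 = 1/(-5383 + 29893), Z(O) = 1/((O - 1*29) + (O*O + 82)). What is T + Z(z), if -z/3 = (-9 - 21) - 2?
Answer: 3507/15302410 ≈ 0.00022918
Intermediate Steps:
z = 96 (z = -3*((-9 - 21) - 2) = -3*(-30 - 2) = -3*(-32) = 96)
Z(O) = 1/(53 + O + O²) (Z(O) = 1/((O - 29) + (O² + 82)) = 1/((-29 + O) + (82 + O²)) = 1/(53 + O + O²))
T = 1/8170 (T = 3/(-5383 + 29893) = 3/24510 = 3*(1/24510) = 1/8170 ≈ 0.00012240)
T + Z(z) = 1/8170 + 1/(53 + 96 + 96²) = 1/8170 + 1/(53 + 96 + 9216) = 1/8170 + 1/9365 = 3507/15302410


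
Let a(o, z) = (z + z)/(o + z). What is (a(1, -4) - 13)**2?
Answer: 961/9 ≈ 106.78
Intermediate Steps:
a(o, z) = 2*z/(o + z) (a(o, z) = (2*z)/(o + z) = 2*z/(o + z))
(a(1, -4) - 13)**2 = (2*(-4)/(1 - 4) - 13)**2 = (2*(-4)/(-3) - 13)**2 = (2*(-4)*(-1/3) - 13)**2 = (8/3 - 13)**2 = (-31/3)**2 = 961/9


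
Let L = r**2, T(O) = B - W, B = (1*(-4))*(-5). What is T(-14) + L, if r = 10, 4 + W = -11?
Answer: 135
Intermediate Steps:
W = -15 (W = -4 - 11 = -15)
B = 20 (B = -4*(-5) = 20)
T(O) = 35 (T(O) = 20 - 1*(-15) = 20 + 15 = 35)
L = 100 (L = 10**2 = 100)
T(-14) + L = 35 + 100 = 135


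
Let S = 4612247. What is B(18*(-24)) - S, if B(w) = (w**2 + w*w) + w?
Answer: -4239431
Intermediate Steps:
B(w) = w + 2*w**2 (B(w) = (w**2 + w**2) + w = 2*w**2 + w = w + 2*w**2)
B(18*(-24)) - S = (18*(-24))*(1 + 2*(18*(-24))) - 1*4612247 = -432*(1 + 2*(-432)) - 4612247 = -432*(1 - 864) - 4612247 = -432*(-863) - 4612247 = 372816 - 4612247 = -4239431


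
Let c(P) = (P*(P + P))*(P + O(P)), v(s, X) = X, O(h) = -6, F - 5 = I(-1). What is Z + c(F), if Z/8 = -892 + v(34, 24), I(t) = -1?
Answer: -7008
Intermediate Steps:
F = 4 (F = 5 - 1 = 4)
c(P) = 2*P²*(-6 + P) (c(P) = (P*(P + P))*(P - 6) = (P*(2*P))*(-6 + P) = (2*P²)*(-6 + P) = 2*P²*(-6 + P))
Z = -6944 (Z = 8*(-892 + 24) = 8*(-868) = -6944)
Z + c(F) = -6944 + 2*4²*(-6 + 4) = -6944 + 2*16*(-2) = -6944 - 64 = -7008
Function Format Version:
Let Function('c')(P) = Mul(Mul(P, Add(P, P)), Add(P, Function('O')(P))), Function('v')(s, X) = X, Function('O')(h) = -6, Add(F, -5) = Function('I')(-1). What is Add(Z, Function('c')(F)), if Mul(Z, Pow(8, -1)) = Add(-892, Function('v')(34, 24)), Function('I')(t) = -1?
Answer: -7008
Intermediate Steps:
F = 4 (F = Add(5, -1) = 4)
Function('c')(P) = Mul(2, Pow(P, 2), Add(-6, P)) (Function('c')(P) = Mul(Mul(P, Add(P, P)), Add(P, -6)) = Mul(Mul(P, Mul(2, P)), Add(-6, P)) = Mul(Mul(2, Pow(P, 2)), Add(-6, P)) = Mul(2, Pow(P, 2), Add(-6, P)))
Z = -6944 (Z = Mul(8, Add(-892, 24)) = Mul(8, -868) = -6944)
Add(Z, Function('c')(F)) = Add(-6944, Mul(2, Pow(4, 2), Add(-6, 4))) = Add(-6944, Mul(2, 16, -2)) = Add(-6944, -64) = -7008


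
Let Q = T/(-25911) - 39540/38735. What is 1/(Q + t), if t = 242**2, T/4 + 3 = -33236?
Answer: 200732517/11756524231532 ≈ 1.7074e-5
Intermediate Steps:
T = -132956 (T = -12 + 4*(-33236) = -12 - 132944 = -132956)
t = 58564
Q = 825105944/200732517 (Q = -132956/(-25911) - 39540/38735 = -132956*(-1/25911) - 39540*1/38735 = 132956/25911 - 7908/7747 = 825105944/200732517 ≈ 4.1105)
1/(Q + t) = 1/(825105944/200732517 + 58564) = 1/(11756524231532/200732517) = 200732517/11756524231532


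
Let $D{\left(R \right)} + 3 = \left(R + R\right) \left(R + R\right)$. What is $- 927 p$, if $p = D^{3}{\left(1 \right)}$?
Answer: $-927$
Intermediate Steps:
$D{\left(R \right)} = -3 + 4 R^{2}$ ($D{\left(R \right)} = -3 + \left(R + R\right) \left(R + R\right) = -3 + 2 R 2 R = -3 + 4 R^{2}$)
$p = 1$ ($p = \left(-3 + 4 \cdot 1^{2}\right)^{3} = \left(-3 + 4 \cdot 1\right)^{3} = \left(-3 + 4\right)^{3} = 1^{3} = 1$)
$- 927 p = \left(-927\right) 1 = -927$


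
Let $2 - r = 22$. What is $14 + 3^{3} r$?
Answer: $-526$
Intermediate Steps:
$r = -20$ ($r = 2 - 22 = -20$)
$14 + 3^{3} r = 14 + 3^{3} \left(-20\right) = 14 + 27 \left(-20\right) = 14 - 540 = -526$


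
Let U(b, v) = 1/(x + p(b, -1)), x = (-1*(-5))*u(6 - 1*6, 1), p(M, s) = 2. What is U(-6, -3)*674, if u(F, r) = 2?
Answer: 337/6 ≈ 56.167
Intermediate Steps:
x = 10 (x = -1*(-5)*2 = 5*2 = 10)
U(b, v) = 1/12 (U(b, v) = 1/(10 + 2) = 1/12)
U(-6, -3)*674 = (1/12)*674 = 337/6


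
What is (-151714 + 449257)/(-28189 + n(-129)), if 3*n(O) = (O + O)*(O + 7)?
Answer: -99181/5899 ≈ -16.813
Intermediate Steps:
n(O) = 2*O*(7 + O)/3 (n(O) = ((O + O)*(O + 7))/3 = ((2*O)*(7 + O))/3 = (2*O*(7 + O))/3 = 2*O*(7 + O)/3)
(-151714 + 449257)/(-28189 + n(-129)) = (-151714 + 449257)/(-28189 + (2/3)*(-129)*(7 - 129)) = 297543/(-28189 + (2/3)*(-129)*(-122)) = 297543/(-28189 + 10492) = 297543/(-17697) = 297543*(-1/17697) = -99181/5899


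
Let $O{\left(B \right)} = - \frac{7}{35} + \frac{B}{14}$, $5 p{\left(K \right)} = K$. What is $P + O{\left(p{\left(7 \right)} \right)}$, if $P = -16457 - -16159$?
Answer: $- \frac{2981}{10} \approx -298.1$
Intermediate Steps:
$P = -298$ ($P = -16457 + 16159 = -298$)
$p{\left(K \right)} = \frac{K}{5}$
$O{\left(B \right)} = - \frac{1}{5} + \frac{B}{14}$ ($O{\left(B \right)} = \left(-7\right) \frac{1}{35} + B \frac{1}{14} = - \frac{1}{5} + \frac{B}{14}$)
$P + O{\left(p{\left(7 \right)} \right)} = -298 - \left(\frac{1}{5} - \frac{\frac{1}{5} \cdot 7}{14}\right) = -298 + \left(- \frac{1}{5} + \frac{1}{14} \cdot \frac{7}{5}\right) = -298 + \left(- \frac{1}{5} + \frac{1}{10}\right) = -298 - \frac{1}{10} = - \frac{2981}{10}$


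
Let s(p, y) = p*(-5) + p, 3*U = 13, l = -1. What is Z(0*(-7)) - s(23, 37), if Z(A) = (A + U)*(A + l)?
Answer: 263/3 ≈ 87.667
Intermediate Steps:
U = 13/3 (U = (⅓)*13 = 13/3 ≈ 4.3333)
Z(A) = (-1 + A)*(13/3 + A) (Z(A) = (A + 13/3)*(A - 1) = (13/3 + A)*(-1 + A) = (-1 + A)*(13/3 + A))
s(p, y) = -4*p (s(p, y) = -5*p + p = -4*p)
Z(0*(-7)) - s(23, 37) = (-13/3 + (0*(-7))² + 10*(0*(-7))/3) - (-4)*23 = (-13/3 + 0² + (10/3)*0) - 1*(-92) = (-13/3 + 0 + 0) + 92 = -13/3 + 92 = 263/3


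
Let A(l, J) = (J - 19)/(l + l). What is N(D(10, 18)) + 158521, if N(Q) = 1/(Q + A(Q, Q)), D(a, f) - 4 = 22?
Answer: 215430091/1359 ≈ 1.5852e+5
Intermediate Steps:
A(l, J) = (-19 + J)/(2*l) (A(l, J) = (-19 + J)/((2*l)) = (-19 + J)*(1/(2*l)) = (-19 + J)/(2*l))
D(a, f) = 26 (D(a, f) = 4 + 22 = 26)
N(Q) = 1/(Q + (-19 + Q)/(2*Q))
N(D(10, 18)) + 158521 = 2*26/(-19 + 26 + 2*26²) + 158521 = 2*26/(-19 + 26 + 2*676) + 158521 = 2*26/(-19 + 26 + 1352) + 158521 = 2*26/1359 + 158521 = 2*26*(1/1359) + 158521 = 52/1359 + 158521 = 215430091/1359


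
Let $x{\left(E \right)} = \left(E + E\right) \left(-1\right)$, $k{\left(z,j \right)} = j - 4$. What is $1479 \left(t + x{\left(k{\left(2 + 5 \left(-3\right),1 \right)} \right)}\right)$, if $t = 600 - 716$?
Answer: $-162690$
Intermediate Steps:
$k{\left(z,j \right)} = -4 + j$ ($k{\left(z,j \right)} = j - 4 = -4 + j$)
$x{\left(E \right)} = - 2 E$ ($x{\left(E \right)} = 2 E \left(-1\right) = - 2 E$)
$t = -116$
$1479 \left(t + x{\left(k{\left(2 + 5 \left(-3\right),1 \right)} \right)}\right) = 1479 \left(-116 - 2 \left(-4 + 1\right)\right) = 1479 \left(-116 - -6\right) = 1479 \left(-116 + 6\right) = 1479 \left(-110\right) = -162690$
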